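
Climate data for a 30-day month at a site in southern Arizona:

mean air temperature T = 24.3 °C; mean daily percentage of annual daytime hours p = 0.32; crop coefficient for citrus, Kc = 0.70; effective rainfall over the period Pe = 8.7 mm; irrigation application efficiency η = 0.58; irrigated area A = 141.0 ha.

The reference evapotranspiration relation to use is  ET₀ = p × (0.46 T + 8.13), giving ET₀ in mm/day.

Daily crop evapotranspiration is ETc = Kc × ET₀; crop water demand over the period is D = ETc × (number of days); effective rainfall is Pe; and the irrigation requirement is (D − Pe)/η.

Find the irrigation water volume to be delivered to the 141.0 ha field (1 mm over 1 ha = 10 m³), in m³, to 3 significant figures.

ET₀ = 0.32 × (0.46 × 24.3 + 8.13) = 0.32 × 19.308 = 6.1786 mm/d
ETc = Kc × ET₀ = 0.70 × 6.1786 = 4.3250 mm/d
Crop demand D = ETc × 30 d = 4.3250 × 30 = 129.750 mm
D − Pe = 129.750 − 8.7 = 121.050 mm
Gross irrigation = 121.050 / 0.58 = 208.707 mm
Volume = 208.707 mm × 141.0 ha × 10 = 294276.9 m³

294000 m³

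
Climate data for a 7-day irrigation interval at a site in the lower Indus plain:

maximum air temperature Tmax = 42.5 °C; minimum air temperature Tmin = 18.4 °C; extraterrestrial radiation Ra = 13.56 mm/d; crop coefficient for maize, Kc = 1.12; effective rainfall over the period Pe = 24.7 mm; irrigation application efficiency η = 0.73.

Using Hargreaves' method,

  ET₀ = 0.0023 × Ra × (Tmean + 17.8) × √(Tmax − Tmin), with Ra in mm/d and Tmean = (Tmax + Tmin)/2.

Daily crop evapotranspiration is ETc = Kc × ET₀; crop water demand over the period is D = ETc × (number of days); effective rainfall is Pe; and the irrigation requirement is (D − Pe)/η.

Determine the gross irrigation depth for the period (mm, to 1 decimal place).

45.5 mm

Tmean = (42.5 + 18.4)/2 = 30.45 °C
ET₀ = 0.0023 × 13.56 × (30.45 + 17.8) × √24.1 = 0.0023 × 13.56 × 48.25 × 4.9092 = 7.3875 mm/d
ETc = Kc × ET₀ = 1.12 × 7.3875 = 8.2740 mm/d
Crop demand D = ETc × 7 d = 8.2740 × 7 = 57.918 mm
D − Pe = 57.918 − 24.7 = 33.218 mm
Gross irrigation = 33.218 / 0.73 = 45.504 mm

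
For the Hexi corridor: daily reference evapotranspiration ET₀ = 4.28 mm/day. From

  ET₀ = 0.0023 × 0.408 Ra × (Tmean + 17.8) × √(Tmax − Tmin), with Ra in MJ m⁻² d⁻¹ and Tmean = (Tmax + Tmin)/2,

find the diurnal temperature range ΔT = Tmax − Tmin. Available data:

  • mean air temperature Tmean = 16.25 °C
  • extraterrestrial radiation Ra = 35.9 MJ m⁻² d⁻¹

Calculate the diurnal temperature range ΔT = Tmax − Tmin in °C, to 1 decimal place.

13.9 °C

√ΔT = ET₀ / [0.0023 × 0.408 × Ra × (Tmean+17.8)] = 4.28 / (0.0023 × 14.6472 × 34.05) = 3.7312
ΔT = 3.7312² = 13.922 °C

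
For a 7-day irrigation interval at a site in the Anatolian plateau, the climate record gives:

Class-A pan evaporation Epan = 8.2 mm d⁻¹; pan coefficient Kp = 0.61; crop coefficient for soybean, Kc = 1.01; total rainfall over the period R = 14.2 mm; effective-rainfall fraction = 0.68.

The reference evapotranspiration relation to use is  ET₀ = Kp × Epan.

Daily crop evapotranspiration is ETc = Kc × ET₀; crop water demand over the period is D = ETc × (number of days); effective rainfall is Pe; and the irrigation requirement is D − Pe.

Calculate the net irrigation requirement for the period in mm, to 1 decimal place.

25.7 mm

ET₀ = 0.61 × 8.2 = 5.0020 mm/d
ETc = Kc × ET₀ = 1.01 × 5.0020 = 5.0520 mm/d
Crop demand D = ETc × 7 d = 5.0520 × 7 = 35.364 mm
Pe = 0.68 × 14.2 = 9.656 mm
D − Pe = 35.364 − 9.656 = 25.708 mm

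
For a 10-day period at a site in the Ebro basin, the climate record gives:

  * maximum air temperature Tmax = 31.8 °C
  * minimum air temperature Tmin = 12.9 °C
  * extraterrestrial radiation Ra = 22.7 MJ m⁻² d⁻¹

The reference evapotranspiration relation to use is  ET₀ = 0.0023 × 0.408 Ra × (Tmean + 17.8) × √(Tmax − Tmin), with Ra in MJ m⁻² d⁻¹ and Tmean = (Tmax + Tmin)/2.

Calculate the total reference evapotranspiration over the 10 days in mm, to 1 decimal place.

Tmean = (31.8 + 12.9)/2 = 22.35 °C
0.408 Ra = 0.408 × 22.7 = 9.2616 mm/d equivalent
ET₀ = 0.0023 × 9.2616 × (22.35 + 17.8) × √18.9 = 0.0023 × 9.2616 × 40.15 × 4.3474 = 3.7182 mm/d
Over 10 days: 3.7182 × 10 = 37.182 mm

37.2 mm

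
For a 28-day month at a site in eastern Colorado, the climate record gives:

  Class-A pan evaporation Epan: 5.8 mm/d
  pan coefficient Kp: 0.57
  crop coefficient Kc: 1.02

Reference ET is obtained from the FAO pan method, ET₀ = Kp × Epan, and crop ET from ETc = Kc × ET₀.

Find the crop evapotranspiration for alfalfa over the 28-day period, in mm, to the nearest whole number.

94 mm

ET₀ = 0.57 × 5.8 = 3.3060 mm/d
ETc = Kc × ET₀ = 1.02 × 3.3060 = 3.3721 mm/d
Over 28 days: 3.3721 × 28 = 94.419 mm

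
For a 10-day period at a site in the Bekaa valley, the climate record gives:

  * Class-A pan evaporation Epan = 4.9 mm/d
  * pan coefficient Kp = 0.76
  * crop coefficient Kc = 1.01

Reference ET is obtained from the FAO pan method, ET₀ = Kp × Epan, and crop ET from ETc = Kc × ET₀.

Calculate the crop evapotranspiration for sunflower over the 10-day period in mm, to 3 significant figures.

ET₀ = 0.76 × 4.9 = 3.7240 mm/d
ETc = Kc × ET₀ = 1.01 × 3.7240 = 3.7612 mm/d
Over 10 days: 3.7612 × 10 = 37.612 mm

37.6 mm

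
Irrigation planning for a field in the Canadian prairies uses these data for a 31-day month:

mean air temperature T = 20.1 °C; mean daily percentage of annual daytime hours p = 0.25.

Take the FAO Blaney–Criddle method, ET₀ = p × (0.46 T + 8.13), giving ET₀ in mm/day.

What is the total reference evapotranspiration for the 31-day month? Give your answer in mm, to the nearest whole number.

ET₀ = 0.25 × (0.46 × 20.1 + 8.13) = 0.25 × 17.376 = 4.3440 mm/d
Monthly total = 4.3440 × 31 = 134.664 mm

135 mm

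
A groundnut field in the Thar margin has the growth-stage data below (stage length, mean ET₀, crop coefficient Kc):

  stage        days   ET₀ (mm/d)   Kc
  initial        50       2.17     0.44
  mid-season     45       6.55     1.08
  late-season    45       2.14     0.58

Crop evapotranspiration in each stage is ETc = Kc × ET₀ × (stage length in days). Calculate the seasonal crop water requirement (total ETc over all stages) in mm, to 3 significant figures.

422 mm

initial: 0.44 × 2.17 × 50 = 47.74 mm
mid-season: 1.08 × 6.55 × 45 = 318.33 mm
late-season: 0.58 × 2.14 × 45 = 55.85 mm
Seasonal total = 421.92 mm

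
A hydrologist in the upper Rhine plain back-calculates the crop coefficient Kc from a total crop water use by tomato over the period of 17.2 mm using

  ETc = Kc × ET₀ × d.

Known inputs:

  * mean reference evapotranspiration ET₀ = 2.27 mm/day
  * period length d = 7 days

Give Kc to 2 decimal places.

1.08

ETc = Kc × ET₀ × d  ⇒  Kc = ETc / (ET₀ × d)
Kc = 17.2 / (2.27 × 7) = 17.2 / 15.89 = 1.0824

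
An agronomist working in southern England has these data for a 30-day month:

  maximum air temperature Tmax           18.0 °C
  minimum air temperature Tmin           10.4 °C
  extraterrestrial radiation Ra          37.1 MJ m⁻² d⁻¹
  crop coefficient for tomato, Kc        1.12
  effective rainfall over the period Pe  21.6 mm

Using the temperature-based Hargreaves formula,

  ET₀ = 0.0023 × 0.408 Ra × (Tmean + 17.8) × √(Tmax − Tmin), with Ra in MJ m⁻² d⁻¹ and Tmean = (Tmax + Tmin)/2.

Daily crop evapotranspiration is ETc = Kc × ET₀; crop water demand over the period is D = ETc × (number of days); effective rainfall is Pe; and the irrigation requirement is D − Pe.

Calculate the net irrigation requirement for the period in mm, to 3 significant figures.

81.6 mm

Tmean = (18.0 + 10.4)/2 = 14.20 °C
0.408 Ra = 0.408 × 37.1 = 15.1368 mm/d equivalent
ET₀ = 0.0023 × 15.1368 × (14.20 + 17.8) × √7.6 = 0.0023 × 15.1368 × 32.00 × 2.7568 = 3.0713 mm/d
ETc = Kc × ET₀ = 1.12 × 3.0713 = 3.4399 mm/d
Crop demand D = ETc × 30 d = 3.4399 × 30 = 103.197 mm
D − Pe = 103.197 − 21.6 = 81.597 mm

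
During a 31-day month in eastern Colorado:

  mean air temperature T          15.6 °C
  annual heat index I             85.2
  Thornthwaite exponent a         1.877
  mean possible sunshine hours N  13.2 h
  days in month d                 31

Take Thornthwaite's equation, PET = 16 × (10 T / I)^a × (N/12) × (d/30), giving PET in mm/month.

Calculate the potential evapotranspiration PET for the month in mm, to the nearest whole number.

10T/I = 10 × 15.6 / 85.2 = 1.8310
(10T/I)^a = 1.8310^1.877 = 3.1122
Uncorrected PET = 16 × 3.1122 = 49.795 mm
Correction = (N/12)(d/30) = (13.2/12)(31/30) = 1.1367
PET = 49.795 × 1.1367 = 56.602 mm/month

57 mm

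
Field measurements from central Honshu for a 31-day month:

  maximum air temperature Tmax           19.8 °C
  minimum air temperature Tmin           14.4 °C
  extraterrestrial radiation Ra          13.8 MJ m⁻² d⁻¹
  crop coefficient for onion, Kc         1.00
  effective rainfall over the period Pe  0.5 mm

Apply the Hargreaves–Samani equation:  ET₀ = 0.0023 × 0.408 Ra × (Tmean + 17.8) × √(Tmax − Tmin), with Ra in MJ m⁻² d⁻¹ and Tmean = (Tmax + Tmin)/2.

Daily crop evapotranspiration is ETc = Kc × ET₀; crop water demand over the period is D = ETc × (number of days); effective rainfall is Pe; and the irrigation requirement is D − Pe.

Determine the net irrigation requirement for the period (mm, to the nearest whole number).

32 mm

Tmean = (19.8 + 14.4)/2 = 17.10 °C
0.408 Ra = 0.408 × 13.8 = 5.6304 mm/d equivalent
ET₀ = 0.0023 × 5.6304 × (17.10 + 17.8) × √5.4 = 0.0023 × 5.6304 × 34.90 × 2.3238 = 1.0502 mm/d
ETc = Kc × ET₀ = 1.00 × 1.0502 = 1.0502 mm/d
Crop demand D = ETc × 31 d = 1.0502 × 31 = 32.556 mm
D − Pe = 32.556 − 0.5 = 32.056 mm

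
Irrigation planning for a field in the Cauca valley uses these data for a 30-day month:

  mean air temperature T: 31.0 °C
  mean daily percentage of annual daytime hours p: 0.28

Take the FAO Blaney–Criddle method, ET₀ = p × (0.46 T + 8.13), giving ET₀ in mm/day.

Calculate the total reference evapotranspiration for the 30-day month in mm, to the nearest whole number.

ET₀ = 0.28 × (0.46 × 31.0 + 8.13) = 0.28 × 22.390 = 6.2692 mm/d
Monthly total = 6.2692 × 30 = 188.076 mm

188 mm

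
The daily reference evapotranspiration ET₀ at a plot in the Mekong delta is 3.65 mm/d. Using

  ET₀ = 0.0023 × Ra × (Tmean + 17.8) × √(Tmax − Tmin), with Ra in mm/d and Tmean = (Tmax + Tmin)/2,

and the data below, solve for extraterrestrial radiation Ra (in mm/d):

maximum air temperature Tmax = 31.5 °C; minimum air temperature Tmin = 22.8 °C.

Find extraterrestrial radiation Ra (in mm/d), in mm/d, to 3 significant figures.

12.0 mm/d

Tmean = 27.15 °C; √ΔT = 2.9496
Ra = ET₀ / [0.0023 × (Tmean+17.8) × √ΔT] = 3.65 / (0.0023 × 44.95 × 2.9496) = 11.969 mm/d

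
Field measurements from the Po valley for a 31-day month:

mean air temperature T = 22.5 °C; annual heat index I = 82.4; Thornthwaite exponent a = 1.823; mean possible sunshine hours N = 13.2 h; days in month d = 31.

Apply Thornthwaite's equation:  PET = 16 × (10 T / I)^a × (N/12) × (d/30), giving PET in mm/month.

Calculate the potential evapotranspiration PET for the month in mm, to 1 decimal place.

113.5 mm

10T/I = 10 × 22.5 / 82.4 = 2.7306
(10T/I)^a = 2.7306^1.823 = 6.2416
Uncorrected PET = 16 × 6.2416 = 99.866 mm
Correction = (N/12)(d/30) = (13.2/12)(31/30) = 1.1367
PET = 99.866 × 1.1367 = 113.518 mm/month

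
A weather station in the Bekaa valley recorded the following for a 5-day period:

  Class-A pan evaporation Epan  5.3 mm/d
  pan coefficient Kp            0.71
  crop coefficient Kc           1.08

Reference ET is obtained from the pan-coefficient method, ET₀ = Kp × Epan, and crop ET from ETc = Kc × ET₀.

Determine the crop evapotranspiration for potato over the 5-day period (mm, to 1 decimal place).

20.3 mm

ET₀ = 0.71 × 5.3 = 3.7630 mm/d
ETc = Kc × ET₀ = 1.08 × 3.7630 = 4.0640 mm/d
Over 5 days: 4.0640 × 5 = 20.320 mm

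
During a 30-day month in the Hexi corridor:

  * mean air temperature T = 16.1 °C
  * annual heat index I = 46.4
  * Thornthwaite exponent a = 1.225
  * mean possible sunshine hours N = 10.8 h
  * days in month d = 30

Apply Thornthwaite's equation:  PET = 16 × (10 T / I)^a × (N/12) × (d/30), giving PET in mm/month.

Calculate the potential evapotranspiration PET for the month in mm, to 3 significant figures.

66.1 mm

10T/I = 10 × 16.1 / 46.4 = 3.4698
(10T/I)^a = 3.4698^1.225 = 4.5906
Uncorrected PET = 16 × 4.5906 = 73.450 mm
Correction = (N/12)(d/30) = (10.8/12)(30/30) = 0.9000
PET = 73.450 × 0.9000 = 66.105 mm/month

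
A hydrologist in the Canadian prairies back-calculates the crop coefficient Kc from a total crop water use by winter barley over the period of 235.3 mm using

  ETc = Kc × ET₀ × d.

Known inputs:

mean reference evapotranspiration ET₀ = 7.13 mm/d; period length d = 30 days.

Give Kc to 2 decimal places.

ETc = Kc × ET₀ × d  ⇒  Kc = ETc / (ET₀ × d)
Kc = 235.3 / (7.13 × 30) = 235.3 / 213.90 = 1.1000

1.10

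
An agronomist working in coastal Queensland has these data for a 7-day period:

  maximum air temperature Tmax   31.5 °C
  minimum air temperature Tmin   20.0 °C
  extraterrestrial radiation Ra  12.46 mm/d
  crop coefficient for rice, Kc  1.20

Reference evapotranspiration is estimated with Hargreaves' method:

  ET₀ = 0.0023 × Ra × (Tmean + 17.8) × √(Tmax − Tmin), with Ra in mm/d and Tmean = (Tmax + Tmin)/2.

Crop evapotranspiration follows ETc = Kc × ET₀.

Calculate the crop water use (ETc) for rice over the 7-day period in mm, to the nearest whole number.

Tmean = (31.5 + 20.0)/2 = 25.75 °C
ET₀ = 0.0023 × 12.46 × (25.75 + 17.8) × √11.5 = 0.0023 × 12.46 × 43.55 × 3.3912 = 4.2324 mm/d
ETc = Kc × ET₀ = 1.20 × 4.2324 = 5.0789 mm/d
Over 7 days: 5.0789 × 7 = 35.552 mm

36 mm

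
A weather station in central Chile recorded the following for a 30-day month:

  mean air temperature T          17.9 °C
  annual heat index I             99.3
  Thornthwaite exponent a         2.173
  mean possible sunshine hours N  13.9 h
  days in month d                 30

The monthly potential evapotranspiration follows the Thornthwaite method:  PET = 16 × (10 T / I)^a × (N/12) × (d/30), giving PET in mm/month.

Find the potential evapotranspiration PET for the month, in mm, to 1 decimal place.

66.7 mm

10T/I = 10 × 17.9 / 99.3 = 1.8026
(10T/I)^a = 1.8026^2.173 = 3.5981
Uncorrected PET = 16 × 3.5981 = 57.570 mm
Correction = (N/12)(d/30) = (13.9/12)(30/30) = 1.1583
PET = 57.570 × 1.1583 = 66.683 mm/month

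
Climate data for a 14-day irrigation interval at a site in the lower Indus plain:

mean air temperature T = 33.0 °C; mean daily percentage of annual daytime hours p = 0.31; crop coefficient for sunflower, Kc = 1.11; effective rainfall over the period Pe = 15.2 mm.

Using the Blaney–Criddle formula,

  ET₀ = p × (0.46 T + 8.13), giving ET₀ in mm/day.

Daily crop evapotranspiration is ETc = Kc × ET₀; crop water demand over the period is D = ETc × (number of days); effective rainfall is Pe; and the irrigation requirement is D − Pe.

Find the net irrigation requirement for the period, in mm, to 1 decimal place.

ET₀ = 0.31 × (0.46 × 33.0 + 8.13) = 0.31 × 23.310 = 7.2261 mm/d
ETc = Kc × ET₀ = 1.11 × 7.2261 = 8.0210 mm/d
Crop demand D = ETc × 14 d = 8.0210 × 14 = 112.294 mm
D − Pe = 112.294 − 15.2 = 97.094 mm

97.1 mm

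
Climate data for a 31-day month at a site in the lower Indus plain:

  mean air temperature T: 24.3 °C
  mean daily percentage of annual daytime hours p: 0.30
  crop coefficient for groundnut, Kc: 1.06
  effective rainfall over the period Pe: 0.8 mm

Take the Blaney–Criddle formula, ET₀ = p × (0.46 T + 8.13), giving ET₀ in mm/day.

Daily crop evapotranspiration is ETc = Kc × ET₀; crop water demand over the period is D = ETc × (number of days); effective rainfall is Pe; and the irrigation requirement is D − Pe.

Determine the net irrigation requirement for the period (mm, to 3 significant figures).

ET₀ = 0.30 × (0.46 × 24.3 + 8.13) = 0.30 × 19.308 = 5.7924 mm/d
ETc = Kc × ET₀ = 1.06 × 5.7924 = 6.1399 mm/d
Crop demand D = ETc × 31 d = 6.1399 × 31 = 190.337 mm
D − Pe = 190.337 − 0.8 = 189.537 mm

190 mm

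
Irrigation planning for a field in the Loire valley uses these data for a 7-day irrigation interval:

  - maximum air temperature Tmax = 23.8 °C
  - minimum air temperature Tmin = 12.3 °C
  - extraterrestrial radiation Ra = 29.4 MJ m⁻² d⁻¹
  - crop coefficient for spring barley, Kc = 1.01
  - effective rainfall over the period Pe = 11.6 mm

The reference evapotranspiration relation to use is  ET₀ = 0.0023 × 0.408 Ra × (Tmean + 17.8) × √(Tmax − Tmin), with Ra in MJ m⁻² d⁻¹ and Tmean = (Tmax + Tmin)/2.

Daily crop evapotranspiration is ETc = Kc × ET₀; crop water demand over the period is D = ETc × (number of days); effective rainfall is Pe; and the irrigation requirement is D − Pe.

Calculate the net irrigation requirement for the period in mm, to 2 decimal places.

12.11 mm

Tmean = (23.8 + 12.3)/2 = 18.05 °C
0.408 Ra = 0.408 × 29.4 = 11.9952 mm/d equivalent
ET₀ = 0.0023 × 11.9952 × (18.05 + 17.8) × √11.5 = 0.0023 × 11.9952 × 35.85 × 3.3912 = 3.3541 mm/d
ETc = Kc × ET₀ = 1.01 × 3.3541 = 3.3876 mm/d
Crop demand D = ETc × 7 d = 3.3876 × 7 = 23.713 mm
D − Pe = 23.713 − 11.6 = 12.113 mm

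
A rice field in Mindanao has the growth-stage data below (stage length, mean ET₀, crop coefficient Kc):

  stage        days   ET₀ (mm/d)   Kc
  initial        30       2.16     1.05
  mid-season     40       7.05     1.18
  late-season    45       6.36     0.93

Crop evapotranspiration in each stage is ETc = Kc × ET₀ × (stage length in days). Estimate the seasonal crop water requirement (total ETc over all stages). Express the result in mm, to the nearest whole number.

667 mm

initial: 1.05 × 2.16 × 30 = 68.04 mm
mid-season: 1.18 × 7.05 × 40 = 332.76 mm
late-season: 0.93 × 6.36 × 45 = 266.17 mm
Seasonal total = 666.97 mm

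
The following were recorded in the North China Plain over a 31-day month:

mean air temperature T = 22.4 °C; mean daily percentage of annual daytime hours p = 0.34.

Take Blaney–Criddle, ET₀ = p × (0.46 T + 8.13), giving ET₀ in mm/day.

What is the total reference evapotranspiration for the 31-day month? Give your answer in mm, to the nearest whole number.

ET₀ = 0.34 × (0.46 × 22.4 + 8.13) = 0.34 × 18.434 = 6.2676 mm/d
Monthly total = 6.2676 × 31 = 194.296 mm

194 mm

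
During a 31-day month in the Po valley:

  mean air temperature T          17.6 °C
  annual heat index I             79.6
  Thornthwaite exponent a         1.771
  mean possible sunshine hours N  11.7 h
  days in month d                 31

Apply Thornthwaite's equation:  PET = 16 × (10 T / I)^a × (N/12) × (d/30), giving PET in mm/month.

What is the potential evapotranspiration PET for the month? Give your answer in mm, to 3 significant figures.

10T/I = 10 × 17.6 / 79.6 = 2.2111
(10T/I)^a = 2.2111^1.771 = 4.0766
Uncorrected PET = 16 × 4.0766 = 65.226 mm
Correction = (N/12)(d/30) = (11.7/12)(31/30) = 1.0075
PET = 65.226 × 1.0075 = 65.715 mm/month

65.7 mm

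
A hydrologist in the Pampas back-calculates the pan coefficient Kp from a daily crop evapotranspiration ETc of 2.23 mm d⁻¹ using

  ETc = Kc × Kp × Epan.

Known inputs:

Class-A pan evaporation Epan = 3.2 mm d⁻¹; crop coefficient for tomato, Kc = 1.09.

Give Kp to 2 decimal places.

0.64

ETc = Kc × Kp × Epan  ⇒  Kp = ETc / (Kc × Epan)
Kp = 2.23 / (1.09 × 3.2) = 2.23 / 3.488 = 0.6393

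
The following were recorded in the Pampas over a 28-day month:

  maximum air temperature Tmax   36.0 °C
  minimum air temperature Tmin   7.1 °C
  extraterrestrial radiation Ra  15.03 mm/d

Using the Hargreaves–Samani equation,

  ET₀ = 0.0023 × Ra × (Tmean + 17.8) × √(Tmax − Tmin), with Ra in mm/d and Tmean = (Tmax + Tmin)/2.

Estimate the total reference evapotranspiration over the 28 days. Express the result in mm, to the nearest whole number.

Tmean = (36.0 + 7.1)/2 = 21.55 °C
ET₀ = 0.0023 × 15.03 × (21.55 + 17.8) × √28.9 = 0.0023 × 15.03 × 39.35 × 5.3759 = 7.3128 mm/d
Over 28 days: 7.3128 × 28 = 204.758 mm

205 mm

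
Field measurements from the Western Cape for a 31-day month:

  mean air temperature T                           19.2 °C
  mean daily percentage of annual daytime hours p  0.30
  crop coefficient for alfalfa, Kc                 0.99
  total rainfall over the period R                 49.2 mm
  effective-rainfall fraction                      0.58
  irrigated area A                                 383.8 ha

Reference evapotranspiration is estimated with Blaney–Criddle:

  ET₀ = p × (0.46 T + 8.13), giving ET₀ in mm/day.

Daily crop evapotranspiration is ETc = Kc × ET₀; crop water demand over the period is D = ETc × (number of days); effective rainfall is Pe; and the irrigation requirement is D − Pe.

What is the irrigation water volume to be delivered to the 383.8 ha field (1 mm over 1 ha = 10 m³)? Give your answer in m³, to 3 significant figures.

490000 m³

ET₀ = 0.30 × (0.46 × 19.2 + 8.13) = 0.30 × 16.962 = 5.0886 mm/d
ETc = Kc × ET₀ = 0.99 × 5.0886 = 5.0377 mm/d
Crop demand D = ETc × 31 d = 5.0377 × 31 = 156.169 mm
Pe = 0.58 × 49.2 = 28.536 mm
D − Pe = 156.169 − 28.536 = 127.633 mm
Volume = 127.633 mm × 383.8 ha × 10 = 489855.5 m³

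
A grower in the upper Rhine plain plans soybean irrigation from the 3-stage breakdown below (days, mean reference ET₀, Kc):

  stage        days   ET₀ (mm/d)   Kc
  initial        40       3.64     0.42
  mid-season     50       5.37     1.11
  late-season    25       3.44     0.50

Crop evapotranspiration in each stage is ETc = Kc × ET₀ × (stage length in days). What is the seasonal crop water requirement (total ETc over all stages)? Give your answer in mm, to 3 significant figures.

initial: 0.42 × 3.64 × 40 = 61.15 mm
mid-season: 1.11 × 5.37 × 50 = 298.04 mm
late-season: 0.50 × 3.44 × 25 = 43.00 mm
Seasonal total = 402.19 mm

402 mm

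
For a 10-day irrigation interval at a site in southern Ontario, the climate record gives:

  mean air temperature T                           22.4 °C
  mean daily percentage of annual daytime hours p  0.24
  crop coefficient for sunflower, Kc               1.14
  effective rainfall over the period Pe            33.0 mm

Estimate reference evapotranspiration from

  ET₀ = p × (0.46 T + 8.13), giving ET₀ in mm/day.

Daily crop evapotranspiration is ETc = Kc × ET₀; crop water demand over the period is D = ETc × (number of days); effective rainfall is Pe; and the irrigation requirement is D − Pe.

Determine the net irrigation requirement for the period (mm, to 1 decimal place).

ET₀ = 0.24 × (0.46 × 22.4 + 8.13) = 0.24 × 18.434 = 4.4242 mm/d
ETc = Kc × ET₀ = 1.14 × 4.4242 = 5.0436 mm/d
Crop demand D = ETc × 10 d = 5.0436 × 10 = 50.436 mm
D − Pe = 50.436 − 33.0 = 17.436 mm

17.4 mm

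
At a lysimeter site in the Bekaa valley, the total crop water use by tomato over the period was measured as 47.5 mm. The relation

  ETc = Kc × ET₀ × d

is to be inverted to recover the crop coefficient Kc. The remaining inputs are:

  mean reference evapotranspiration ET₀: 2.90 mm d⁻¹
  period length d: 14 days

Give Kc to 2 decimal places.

1.17

ETc = Kc × ET₀ × d  ⇒  Kc = ETc / (ET₀ × d)
Kc = 47.5 / (2.90 × 14) = 47.5 / 40.60 = 1.1700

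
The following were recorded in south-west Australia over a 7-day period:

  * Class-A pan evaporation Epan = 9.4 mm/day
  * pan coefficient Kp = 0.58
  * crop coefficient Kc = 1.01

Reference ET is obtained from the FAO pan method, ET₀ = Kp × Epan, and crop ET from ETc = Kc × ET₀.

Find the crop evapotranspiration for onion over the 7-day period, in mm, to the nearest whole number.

39 mm

ET₀ = 0.58 × 9.4 = 5.4520 mm/d
ETc = Kc × ET₀ = 1.01 × 5.4520 = 5.5065 mm/d
Over 7 days: 5.5065 × 7 = 38.546 mm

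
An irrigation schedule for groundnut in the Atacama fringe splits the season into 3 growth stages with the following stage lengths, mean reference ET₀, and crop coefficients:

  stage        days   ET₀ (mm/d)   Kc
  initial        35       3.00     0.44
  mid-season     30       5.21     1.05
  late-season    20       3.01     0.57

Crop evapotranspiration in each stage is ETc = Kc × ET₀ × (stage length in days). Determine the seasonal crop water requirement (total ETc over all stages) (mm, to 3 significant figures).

245 mm

initial: 0.44 × 3.00 × 35 = 46.20 mm
mid-season: 1.05 × 5.21 × 30 = 164.12 mm
late-season: 0.57 × 3.01 × 20 = 34.31 mm
Seasonal total = 244.63 mm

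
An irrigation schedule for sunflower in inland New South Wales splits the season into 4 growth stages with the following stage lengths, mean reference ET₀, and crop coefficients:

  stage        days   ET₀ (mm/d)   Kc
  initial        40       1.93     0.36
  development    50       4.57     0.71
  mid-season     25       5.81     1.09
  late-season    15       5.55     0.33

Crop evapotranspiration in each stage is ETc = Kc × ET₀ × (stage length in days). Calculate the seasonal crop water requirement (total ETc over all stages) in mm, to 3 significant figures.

376 mm

initial: 0.36 × 1.93 × 40 = 27.79 mm
development: 0.71 × 4.57 × 50 = 162.24 mm
mid-season: 1.09 × 5.81 × 25 = 158.32 mm
late-season: 0.33 × 5.55 × 15 = 27.47 mm
Seasonal total = 375.82 mm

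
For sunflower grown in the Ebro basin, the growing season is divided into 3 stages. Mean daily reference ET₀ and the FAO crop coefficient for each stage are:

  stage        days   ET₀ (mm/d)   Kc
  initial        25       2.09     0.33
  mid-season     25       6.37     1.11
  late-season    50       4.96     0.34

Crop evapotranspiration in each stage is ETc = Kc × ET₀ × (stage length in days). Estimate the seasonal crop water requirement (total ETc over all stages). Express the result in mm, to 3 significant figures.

initial: 0.33 × 2.09 × 25 = 17.24 mm
mid-season: 1.11 × 6.37 × 25 = 176.77 mm
late-season: 0.34 × 4.96 × 50 = 84.32 mm
Seasonal total = 278.33 mm

278 mm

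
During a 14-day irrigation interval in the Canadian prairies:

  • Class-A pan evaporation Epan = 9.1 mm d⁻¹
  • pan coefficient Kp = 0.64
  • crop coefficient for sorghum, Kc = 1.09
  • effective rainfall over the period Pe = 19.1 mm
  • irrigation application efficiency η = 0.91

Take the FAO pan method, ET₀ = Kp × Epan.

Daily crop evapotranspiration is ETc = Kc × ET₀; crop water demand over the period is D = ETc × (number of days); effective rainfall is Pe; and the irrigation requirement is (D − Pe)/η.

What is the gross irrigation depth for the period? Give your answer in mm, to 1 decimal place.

ET₀ = 0.64 × 9.1 = 5.8240 mm/d
ETc = Kc × ET₀ = 1.09 × 5.8240 = 6.3482 mm/d
Crop demand D = ETc × 14 d = 6.3482 × 14 = 88.875 mm
D − Pe = 88.875 − 19.1 = 69.775 mm
Gross irrigation = 69.775 / 0.91 = 76.676 mm

76.7 mm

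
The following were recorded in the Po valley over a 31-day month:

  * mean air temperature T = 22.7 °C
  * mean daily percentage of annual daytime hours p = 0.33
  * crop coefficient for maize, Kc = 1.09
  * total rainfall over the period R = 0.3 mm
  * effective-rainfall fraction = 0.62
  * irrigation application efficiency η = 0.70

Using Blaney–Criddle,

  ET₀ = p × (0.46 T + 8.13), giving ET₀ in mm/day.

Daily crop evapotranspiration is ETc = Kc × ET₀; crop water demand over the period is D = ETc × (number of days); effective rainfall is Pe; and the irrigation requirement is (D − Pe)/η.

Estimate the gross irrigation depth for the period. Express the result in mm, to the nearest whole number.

ET₀ = 0.33 × (0.46 × 22.7 + 8.13) = 0.33 × 18.572 = 6.1288 mm/d
ETc = Kc × ET₀ = 1.09 × 6.1288 = 6.6804 mm/d
Crop demand D = ETc × 31 d = 6.6804 × 31 = 207.092 mm
Pe = 0.62 × 0.3 = 0.186 mm
D − Pe = 207.092 − 0.186 = 206.906 mm
Gross irrigation = 206.906 / 0.70 = 295.580 mm

296 mm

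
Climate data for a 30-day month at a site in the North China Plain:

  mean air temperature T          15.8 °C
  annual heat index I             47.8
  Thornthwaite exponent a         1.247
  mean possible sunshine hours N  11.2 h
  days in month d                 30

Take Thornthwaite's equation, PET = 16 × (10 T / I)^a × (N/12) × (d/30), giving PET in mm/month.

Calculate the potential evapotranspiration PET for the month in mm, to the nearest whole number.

10T/I = 10 × 15.8 / 47.8 = 3.3054
(10T/I)^a = 3.3054^1.247 = 4.4409
Uncorrected PET = 16 × 4.4409 = 71.054 mm
Correction = (N/12)(d/30) = (11.2/12)(30/30) = 0.9333
PET = 71.054 × 0.9333 = 66.315 mm/month

66 mm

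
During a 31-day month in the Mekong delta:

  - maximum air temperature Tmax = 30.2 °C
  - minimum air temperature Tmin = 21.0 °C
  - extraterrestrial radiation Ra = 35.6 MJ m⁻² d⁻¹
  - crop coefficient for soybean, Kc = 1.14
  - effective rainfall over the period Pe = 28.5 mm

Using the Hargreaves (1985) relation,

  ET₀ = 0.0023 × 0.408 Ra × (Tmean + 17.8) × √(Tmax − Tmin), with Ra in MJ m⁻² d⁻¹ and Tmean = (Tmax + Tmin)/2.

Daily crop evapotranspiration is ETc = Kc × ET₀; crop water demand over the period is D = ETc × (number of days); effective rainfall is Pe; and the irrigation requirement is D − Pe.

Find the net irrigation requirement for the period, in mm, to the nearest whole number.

Tmean = (30.2 + 21.0)/2 = 25.60 °C
0.408 Ra = 0.408 × 35.6 = 14.5248 mm/d equivalent
ET₀ = 0.0023 × 14.5248 × (25.60 + 17.8) × √9.2 = 0.0023 × 14.5248 × 43.40 × 3.0332 = 4.3977 mm/d
ETc = Kc × ET₀ = 1.14 × 4.3977 = 5.0134 mm/d
Crop demand D = ETc × 31 d = 5.0134 × 31 = 155.415 mm
D − Pe = 155.415 − 28.5 = 126.915 mm

127 mm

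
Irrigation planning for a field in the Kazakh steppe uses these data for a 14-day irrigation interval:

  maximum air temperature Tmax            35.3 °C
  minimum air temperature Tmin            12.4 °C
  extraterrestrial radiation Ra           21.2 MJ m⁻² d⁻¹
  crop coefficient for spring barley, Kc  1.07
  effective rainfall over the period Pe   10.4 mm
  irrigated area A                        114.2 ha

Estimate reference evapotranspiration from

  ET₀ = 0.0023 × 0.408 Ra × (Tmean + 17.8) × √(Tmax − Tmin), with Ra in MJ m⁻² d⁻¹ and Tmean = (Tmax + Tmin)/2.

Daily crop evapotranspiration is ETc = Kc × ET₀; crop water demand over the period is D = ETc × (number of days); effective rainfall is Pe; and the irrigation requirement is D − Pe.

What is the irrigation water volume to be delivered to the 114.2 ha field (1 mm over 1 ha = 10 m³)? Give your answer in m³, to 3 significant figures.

56000 m³

Tmean = (35.3 + 12.4)/2 = 23.85 °C
0.408 Ra = 0.408 × 21.2 = 8.6496 mm/d equivalent
ET₀ = 0.0023 × 8.6496 × (23.85 + 17.8) × √22.9 = 0.0023 × 8.6496 × 41.65 × 4.7854 = 3.9651 mm/d
ETc = Kc × ET₀ = 1.07 × 3.9651 = 4.2427 mm/d
Crop demand D = ETc × 14 d = 4.2427 × 14 = 59.398 mm
D − Pe = 59.398 − 10.4 = 48.998 mm
Volume = 48.998 mm × 114.2 ha × 10 = 55955.7 m³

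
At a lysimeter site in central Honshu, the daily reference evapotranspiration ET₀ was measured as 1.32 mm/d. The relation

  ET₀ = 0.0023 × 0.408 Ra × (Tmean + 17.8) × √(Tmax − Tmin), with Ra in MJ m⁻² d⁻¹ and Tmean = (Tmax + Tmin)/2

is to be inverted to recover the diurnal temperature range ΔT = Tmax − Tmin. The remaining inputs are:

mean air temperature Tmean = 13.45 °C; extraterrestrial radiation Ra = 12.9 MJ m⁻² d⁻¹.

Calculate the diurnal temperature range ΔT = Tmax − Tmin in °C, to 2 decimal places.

12.18 °C

√ΔT = ET₀ / [0.0023 × 0.408 × Ra × (Tmean+17.8)] = 1.32 / (0.0023 × 5.2632 × 31.25) = 3.4894
ΔT = 3.4894² = 12.176 °C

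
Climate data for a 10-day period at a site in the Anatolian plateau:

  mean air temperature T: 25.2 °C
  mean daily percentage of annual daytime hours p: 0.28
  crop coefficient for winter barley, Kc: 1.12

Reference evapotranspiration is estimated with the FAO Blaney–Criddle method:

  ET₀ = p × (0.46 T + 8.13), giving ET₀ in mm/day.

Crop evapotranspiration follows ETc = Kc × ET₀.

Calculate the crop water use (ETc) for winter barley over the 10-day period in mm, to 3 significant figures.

61.8 mm

ET₀ = 0.28 × (0.46 × 25.2 + 8.13) = 0.28 × 19.722 = 5.5222 mm/d
ETc = Kc × ET₀ = 1.12 × 5.5222 = 6.1849 mm/d
Over 10 days: 6.1849 × 10 = 61.849 mm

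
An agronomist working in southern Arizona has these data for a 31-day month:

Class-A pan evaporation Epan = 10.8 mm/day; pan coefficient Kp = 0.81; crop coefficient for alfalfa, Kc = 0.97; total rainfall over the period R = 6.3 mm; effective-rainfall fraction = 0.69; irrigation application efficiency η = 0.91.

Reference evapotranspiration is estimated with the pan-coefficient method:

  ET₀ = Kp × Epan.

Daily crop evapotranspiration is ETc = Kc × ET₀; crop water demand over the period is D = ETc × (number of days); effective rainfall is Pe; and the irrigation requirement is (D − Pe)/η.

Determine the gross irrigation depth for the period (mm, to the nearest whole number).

284 mm

ET₀ = 0.81 × 10.8 = 8.7480 mm/d
ETc = Kc × ET₀ = 0.97 × 8.7480 = 8.4856 mm/d
Crop demand D = ETc × 31 d = 8.4856 × 31 = 263.054 mm
Pe = 0.69 × 6.3 = 4.347 mm
D − Pe = 263.054 − 4.347 = 258.707 mm
Gross irrigation = 258.707 / 0.91 = 284.293 mm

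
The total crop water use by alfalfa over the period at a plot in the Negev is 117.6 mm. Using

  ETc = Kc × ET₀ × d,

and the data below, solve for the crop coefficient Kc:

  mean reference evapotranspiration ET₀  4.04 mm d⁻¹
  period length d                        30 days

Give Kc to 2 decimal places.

ETc = Kc × ET₀ × d  ⇒  Kc = ETc / (ET₀ × d)
Kc = 117.6 / (4.04 × 30) = 117.6 / 121.20 = 0.9703

0.97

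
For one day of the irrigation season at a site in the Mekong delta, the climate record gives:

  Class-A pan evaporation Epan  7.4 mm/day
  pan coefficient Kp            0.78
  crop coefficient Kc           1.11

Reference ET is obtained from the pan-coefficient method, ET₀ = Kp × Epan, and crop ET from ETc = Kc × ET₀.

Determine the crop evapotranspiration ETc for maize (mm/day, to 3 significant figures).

6.41 mm/day

ET₀ = 0.78 × 7.4 = 5.7720 mm/d
ETc = Kc × ET₀ = 1.11 × 5.7720 = 6.4069 mm/d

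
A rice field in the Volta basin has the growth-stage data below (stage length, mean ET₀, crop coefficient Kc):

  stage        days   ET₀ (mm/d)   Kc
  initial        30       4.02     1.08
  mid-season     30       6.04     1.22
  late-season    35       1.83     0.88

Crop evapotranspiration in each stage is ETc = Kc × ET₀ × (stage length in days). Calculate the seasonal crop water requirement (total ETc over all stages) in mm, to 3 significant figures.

408 mm

initial: 1.08 × 4.02 × 30 = 130.25 mm
mid-season: 1.22 × 6.04 × 30 = 221.06 mm
late-season: 0.88 × 1.83 × 35 = 56.36 mm
Seasonal total = 407.67 mm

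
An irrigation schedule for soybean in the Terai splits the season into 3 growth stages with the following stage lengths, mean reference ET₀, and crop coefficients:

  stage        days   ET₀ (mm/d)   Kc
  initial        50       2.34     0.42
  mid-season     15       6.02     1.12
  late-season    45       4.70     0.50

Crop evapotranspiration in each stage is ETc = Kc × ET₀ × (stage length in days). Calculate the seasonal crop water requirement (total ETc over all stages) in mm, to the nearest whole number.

256 mm

initial: 0.42 × 2.34 × 50 = 49.14 mm
mid-season: 1.12 × 6.02 × 15 = 101.14 mm
late-season: 0.50 × 4.70 × 45 = 105.75 mm
Seasonal total = 256.03 mm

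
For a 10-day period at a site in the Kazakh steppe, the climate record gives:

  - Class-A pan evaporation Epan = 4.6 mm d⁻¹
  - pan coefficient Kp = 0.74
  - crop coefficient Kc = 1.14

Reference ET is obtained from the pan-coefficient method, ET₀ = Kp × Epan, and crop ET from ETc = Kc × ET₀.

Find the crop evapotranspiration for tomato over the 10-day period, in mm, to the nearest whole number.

39 mm

ET₀ = 0.74 × 4.6 = 3.4040 mm/d
ETc = Kc × ET₀ = 1.14 × 3.4040 = 3.8806 mm/d
Over 10 days: 3.8806 × 10 = 38.806 mm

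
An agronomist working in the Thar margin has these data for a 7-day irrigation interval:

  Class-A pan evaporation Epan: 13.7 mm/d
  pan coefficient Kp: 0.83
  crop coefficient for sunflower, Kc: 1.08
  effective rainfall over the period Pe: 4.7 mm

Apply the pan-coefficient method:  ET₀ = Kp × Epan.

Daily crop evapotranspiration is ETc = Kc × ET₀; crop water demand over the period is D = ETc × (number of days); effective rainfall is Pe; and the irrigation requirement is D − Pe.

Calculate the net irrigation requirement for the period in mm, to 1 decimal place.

81.3 mm

ET₀ = 0.83 × 13.7 = 11.3710 mm/d
ETc = Kc × ET₀ = 1.08 × 11.3710 = 12.2807 mm/d
Crop demand D = ETc × 7 d = 12.2807 × 7 = 85.965 mm
D − Pe = 85.965 − 4.7 = 81.265 mm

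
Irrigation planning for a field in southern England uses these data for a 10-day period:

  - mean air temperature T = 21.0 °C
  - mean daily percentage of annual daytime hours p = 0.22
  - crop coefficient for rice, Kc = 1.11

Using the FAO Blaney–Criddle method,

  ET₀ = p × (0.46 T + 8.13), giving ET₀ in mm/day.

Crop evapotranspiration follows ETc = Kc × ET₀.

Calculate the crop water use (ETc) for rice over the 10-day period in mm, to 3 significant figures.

ET₀ = 0.22 × (0.46 × 21.0 + 8.13) = 0.22 × 17.790 = 3.9138 mm/d
ETc = Kc × ET₀ = 1.11 × 3.9138 = 4.3443 mm/d
Over 10 days: 4.3443 × 10 = 43.443 mm

43.4 mm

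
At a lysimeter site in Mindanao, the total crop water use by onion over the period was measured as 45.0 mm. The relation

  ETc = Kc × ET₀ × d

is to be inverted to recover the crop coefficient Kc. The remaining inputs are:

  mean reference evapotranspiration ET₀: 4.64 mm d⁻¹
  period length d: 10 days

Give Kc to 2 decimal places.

ETc = Kc × ET₀ × d  ⇒  Kc = ETc / (ET₀ × d)
Kc = 45.0 / (4.64 × 10) = 45.0 / 46.40 = 0.9698

0.97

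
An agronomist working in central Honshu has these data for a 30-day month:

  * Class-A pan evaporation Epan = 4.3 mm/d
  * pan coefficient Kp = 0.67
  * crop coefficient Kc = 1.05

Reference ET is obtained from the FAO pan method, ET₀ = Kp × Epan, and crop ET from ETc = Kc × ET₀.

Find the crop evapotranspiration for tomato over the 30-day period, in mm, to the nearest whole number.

ET₀ = 0.67 × 4.3 = 2.8810 mm/d
ETc = Kc × ET₀ = 1.05 × 2.8810 = 3.0251 mm/d
Over 30 days: 3.0251 × 30 = 90.753 mm

91 mm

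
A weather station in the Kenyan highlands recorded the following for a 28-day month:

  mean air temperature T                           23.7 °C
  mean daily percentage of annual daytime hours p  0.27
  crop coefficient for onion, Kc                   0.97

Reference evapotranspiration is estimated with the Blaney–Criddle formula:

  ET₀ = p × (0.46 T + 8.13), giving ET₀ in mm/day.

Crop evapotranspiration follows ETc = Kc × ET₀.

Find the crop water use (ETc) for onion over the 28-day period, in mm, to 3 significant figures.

140 mm

ET₀ = 0.27 × (0.46 × 23.7 + 8.13) = 0.27 × 19.032 = 5.1386 mm/d
ETc = Kc × ET₀ = 0.97 × 5.1386 = 4.9844 mm/d
Over 28 days: 4.9844 × 28 = 139.563 mm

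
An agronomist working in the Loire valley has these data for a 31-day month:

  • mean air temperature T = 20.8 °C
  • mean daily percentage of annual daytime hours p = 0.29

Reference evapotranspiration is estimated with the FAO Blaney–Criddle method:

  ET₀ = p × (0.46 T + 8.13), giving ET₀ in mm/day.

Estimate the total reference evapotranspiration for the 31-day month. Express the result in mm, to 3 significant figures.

159 mm

ET₀ = 0.29 × (0.46 × 20.8 + 8.13) = 0.29 × 17.698 = 5.1324 mm/d
Monthly total = 5.1324 × 31 = 159.104 mm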